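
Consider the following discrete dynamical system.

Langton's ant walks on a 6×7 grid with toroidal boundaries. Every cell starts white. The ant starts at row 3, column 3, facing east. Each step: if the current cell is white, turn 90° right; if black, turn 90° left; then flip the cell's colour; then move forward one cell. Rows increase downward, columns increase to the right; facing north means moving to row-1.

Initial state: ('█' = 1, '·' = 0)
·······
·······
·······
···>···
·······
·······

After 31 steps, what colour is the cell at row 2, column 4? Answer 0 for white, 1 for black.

1

k=0  ·······
·······
·······
···>···
·······
·······
k=1  ·······
·······
·······
···█···
···v···
·······
k=2  ·······
·······
·······
···█···
··<█···
·······
k=3  ·······
·······
·······
··^█···
··██···
·······
k=4  ·······
·······
·······
··█>···
··██···
·······
k=5  ·······
·······
···^···
··█····
··██···
·······
k=6  ·······
·······
···█>··
··█····
··██···
·······
k=7  ·······
·······
···██··
··█·v··
··██···
·······
k=8  ·······
·······
···██··
··█<█··
··██···
·······
k=9  ·······
·······
···^█··
··███··
··██···
·······
k=10  ·······
·······
··<·█··
··███··
··██···
·······
k=11  ·······
··^····
··█·█··
··███··
··██···
·······
k=12  ·······
··█>···
··█·█··
··███··
··██···
·······
k=13  ·······
··██···
··█v█··
··███··
··██···
·······
k=14  ·······
··██···
··<██··
··███··
··██···
·······
k=15  ·······
··██···
···██··
··v██··
··██···
·······
k=16  ·······
··██···
···██··
···>█··
··██···
·······
k=17  ·······
··██···
···^█··
····█··
··██···
·······
k=18  ·······
··██···
··<·█··
····█··
··██···
·······
k=19  ·······
··^█···
··█·█··
····█··
··██···
·······
k=20  ·······
·<·█···
··█·█··
····█··
··██···
·······
k=21  ·^·····
·█·█···
··█·█··
····█··
··██···
·······
k=22  ·█>····
·█·█···
··█·█··
····█··
··██···
·······
k=23  ·██····
·█v█···
··█·█··
····█··
··██···
·······
k=24  ·██····
·<██···
··█·█··
····█··
··██···
·······
k=25  ·██····
··██···
·v█·█··
····█··
··██···
·······
k=26  ·██····
··██···
<██·█··
····█··
··██···
·······
k=27  ·██····
^·██···
███·█··
····█··
··██···
·······
k=28  ·██····
█>██···
███·█··
····█··
··██···
·······
k=29  ·██····
████···
█v█·█··
····█··
··██···
·······
k=30  ·██····
████···
█·>·█··
····█··
··██···
·······
k=31  ·██····
██^█···
█···█··
····█··
··██···
·······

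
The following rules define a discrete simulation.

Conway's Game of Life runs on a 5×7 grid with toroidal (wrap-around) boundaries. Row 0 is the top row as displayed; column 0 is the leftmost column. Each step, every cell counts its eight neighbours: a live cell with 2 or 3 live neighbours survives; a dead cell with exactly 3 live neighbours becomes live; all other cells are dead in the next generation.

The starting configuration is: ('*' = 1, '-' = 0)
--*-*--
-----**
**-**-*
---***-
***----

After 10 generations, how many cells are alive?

0) --*-*--
-----**
**-**-*
---***-
***----
1) *-**-**
-**---*
*-**---
-----*-
-**--*-
2) ---***-
----**-
*-**--*
---**-*
****-*-
3) -*-----
--*----
*-*---*
-------
**-----
4) ***----
*-*----
-*-----
------*
**-----
5) --*---*
*-*----
**-----
-*-----
--*---*
6) *-**--*
*-*---*
*-*----
-**----
***----
7) ---*---
--*----
*-**--*
---*---
------*
8) -------
-**----
-***---
*-**--*
-------
9) -------
-*-*---
-------
*--*---
-------
10) -------
-------
--*----
-------
-------

1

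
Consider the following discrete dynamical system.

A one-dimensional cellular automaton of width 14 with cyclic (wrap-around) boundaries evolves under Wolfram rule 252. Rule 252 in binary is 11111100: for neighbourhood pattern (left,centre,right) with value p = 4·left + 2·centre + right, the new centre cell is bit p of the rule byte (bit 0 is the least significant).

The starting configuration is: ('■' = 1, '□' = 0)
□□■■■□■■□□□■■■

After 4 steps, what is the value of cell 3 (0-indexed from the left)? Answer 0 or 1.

step 0: □□■■■□■■□□□■■■
step 1: ■□■■■■■■■□□■■■
step 2: ■■■■■■■■■■□■■■
step 3: ■■■■■■■■■■■■■■
step 4: ■■■■■■■■■■■■■■

1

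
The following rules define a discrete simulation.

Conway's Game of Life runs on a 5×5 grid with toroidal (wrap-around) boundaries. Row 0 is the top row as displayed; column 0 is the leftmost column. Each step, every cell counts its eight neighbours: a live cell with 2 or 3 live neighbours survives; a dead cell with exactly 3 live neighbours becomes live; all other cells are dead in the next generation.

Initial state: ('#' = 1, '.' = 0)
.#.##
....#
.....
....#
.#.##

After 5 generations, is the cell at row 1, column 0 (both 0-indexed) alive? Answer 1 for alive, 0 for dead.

0

step 0: .#.##
....#
.....
....#
.#.##
step 1: .....
#..##
.....
#..##
.....
step 2: ....#
....#
.....
....#
....#
step 3: #..##
.....
.....
.....
#..##
step 4: #..#.
....#
.....
....#
#..#.
step 5: #..#.
....#
.....
....#
#..#.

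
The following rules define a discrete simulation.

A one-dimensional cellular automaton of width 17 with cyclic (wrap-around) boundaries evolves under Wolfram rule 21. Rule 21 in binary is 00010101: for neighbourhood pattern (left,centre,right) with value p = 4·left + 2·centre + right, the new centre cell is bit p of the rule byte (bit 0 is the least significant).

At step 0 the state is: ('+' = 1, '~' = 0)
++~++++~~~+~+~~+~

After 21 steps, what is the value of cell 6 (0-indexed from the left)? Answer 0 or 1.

gen 0: ++~++++~~~+~+~~+~
gen 1: ~~~~~~~++~+~++~+~
gen 2: ++++++~~~~+~~~~++
gen 3: ~~~~~~+++~++++~~~
gen 4: +++++~~~~~~~~~+++
gen 5: ~~~~~++++++++~~~~
gen 6: ++++~~~~~~~~~++++
gen 7: ~~~~++++++++~~~~~
gen 8: +++~~~~~~~~~+++++
gen 9: ~~~++++++++~~~~~~
gen 10: ++~~~~~~~~~++++++
gen 11: ~~++++++++~~~~~~~
gen 12: +~~~~~~~~~+++++++
gen 13: ~++++++++~~~~~~~~
gen 14: ~~~~~~~~~++++++++
gen 15: ++++++++~~~~~~~~~
gen 16: ~~~~~~~~++++++++~
gen 17: +++++++~~~~~~~~~+
gen 18: ~~~~~~~++++++++~~
gen 19: ++++++~~~~~~~~~++
gen 20: ~~~~~~++++++++~~~
gen 21: +++++~~~~~~~~~+++

0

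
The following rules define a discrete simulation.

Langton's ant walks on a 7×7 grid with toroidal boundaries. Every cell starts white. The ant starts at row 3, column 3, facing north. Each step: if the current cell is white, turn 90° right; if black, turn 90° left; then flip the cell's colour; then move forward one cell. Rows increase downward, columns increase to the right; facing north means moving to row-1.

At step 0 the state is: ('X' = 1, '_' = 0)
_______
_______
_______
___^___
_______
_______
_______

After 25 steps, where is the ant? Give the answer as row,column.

gen 0: _______
_______
_______
___^___
_______
_______
_______
gen 1: _______
_______
_______
___X>__
_______
_______
_______
gen 2: _______
_______
_______
___XX__
____v__
_______
_______
gen 3: _______
_______
_______
___XX__
___<X__
_______
_______
gen 4: _______
_______
_______
___^X__
___XX__
_______
_______
gen 5: _______
_______
_______
__<_X__
___XX__
_______
_______
gen 6: _______
_______
__^____
__X_X__
___XX__
_______
_______
gen 7: _______
_______
__X>___
__X_X__
___XX__
_______
_______
gen 8: _______
_______
__XX___
__XvX__
___XX__
_______
_______
gen 9: _______
_______
__XX___
__<XX__
___XX__
_______
_______
gen 10: _______
_______
__XX___
___XX__
__vXX__
_______
_______
gen 11: _______
_______
__XX___
___XX__
_<XXX__
_______
_______
gen 12: _______
_______
__XX___
_^_XX__
_XXXX__
_______
_______
gen 13: _______
_______
__XX___
_X>XX__
_XXXX__
_______
_______
gen 14: _______
_______
__XX___
_XXXX__
_XvXX__
_______
_______
gen 15: _______
_______
__XX___
_XXXX__
_X_>X__
_______
_______
gen 16: _______
_______
__XX___
_XX^X__
_X__X__
_______
_______
gen 17: _______
_______
__XX___
_X<_X__
_X__X__
_______
_______
gen 18: _______
_______
__XX___
_X__X__
_Xv_X__
_______
_______
gen 19: _______
_______
__XX___
_X__X__
_<X_X__
_______
_______
gen 20: _______
_______
__XX___
_X__X__
__X_X__
_v_____
_______
gen 21: _______
_______
__XX___
_X__X__
__X_X__
<X_____
_______
gen 22: _______
_______
__XX___
_X__X__
^_X_X__
XX_____
_______
gen 23: _______
_______
__XX___
_X__X__
X>X_X__
XX_____
_______
gen 24: _______
_______
__XX___
_X__X__
XXX_X__
Xv_____
_______
gen 25: _______
_______
__XX___
_X__X__
XXX_X__
X_>____
_______

5,2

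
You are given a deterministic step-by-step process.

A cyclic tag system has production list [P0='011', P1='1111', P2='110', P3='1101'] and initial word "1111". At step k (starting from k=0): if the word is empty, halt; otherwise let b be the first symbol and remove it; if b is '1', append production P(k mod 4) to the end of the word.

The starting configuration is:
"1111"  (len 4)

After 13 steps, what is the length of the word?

33

t=0: "1111"  (len 4)
t=1: "111011"  (len 6)
t=2: "110111111"  (len 9)
t=3: "10111111110"  (len 11)
t=4: "01111111101101"  (len 14)
t=5: "1111111101101"  (len 13)
t=6: "1111111011011111"  (len 16)
t=7: "111111011011111110"  (len 18)
t=8: "111110110111111101101"  (len 21)
t=9: "11110110111111101101011"  (len 23)
t=10: "11101101111111011010111111"  (len 26)
t=11: "1101101111111011010111111110"  (len 28)
t=12: "1011011111110110101111111101101"  (len 31)
t=13: "011011111110110101111111101101011"  (len 33)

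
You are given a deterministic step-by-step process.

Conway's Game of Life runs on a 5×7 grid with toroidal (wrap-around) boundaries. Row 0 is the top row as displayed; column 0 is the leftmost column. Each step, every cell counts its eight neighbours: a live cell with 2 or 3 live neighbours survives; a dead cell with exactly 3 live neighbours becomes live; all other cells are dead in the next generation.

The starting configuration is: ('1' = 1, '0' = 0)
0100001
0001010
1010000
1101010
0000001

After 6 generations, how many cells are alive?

6

[0] 0100001
0001010
1010000
1101010
0000001
[1] 1000011
1110001
1011000
1110000
0110011
[2] 0000000
0011010
0001000
0000000
0010010
[3] 0011100
0011100
0011100
0000000
0000000
[4] 0010100
0100010
0010100
0001000
0001000
[5] 0011100
0110110
0011100
0011100
0011100
[6] 0000000
0100010
0000000
0100010
0100010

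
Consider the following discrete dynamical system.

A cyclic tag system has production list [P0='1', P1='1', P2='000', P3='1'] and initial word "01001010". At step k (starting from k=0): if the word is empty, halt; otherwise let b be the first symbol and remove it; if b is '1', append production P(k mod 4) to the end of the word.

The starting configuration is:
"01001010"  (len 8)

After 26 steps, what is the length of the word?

[0] "01001010"  (len 8)
[1] "1001010"  (len 7)
[2] "0010101"  (len 7)
[3] "010101"  (len 6)
[4] "10101"  (len 5)
[5] "01011"  (len 5)
[6] "1011"  (len 4)
[7] "011000"  (len 6)
[8] "11000"  (len 5)
[9] "10001"  (len 5)
[10] "00011"  (len 5)
[11] "0011"  (len 4)
[12] "011"  (len 3)
[13] "11"  (len 2)
[14] "11"  (len 2)
[15] "1000"  (len 4)
[16] "0001"  (len 4)
[17] "001"  (len 3)
[18] "01"  (len 2)
[19] "1"  (len 1)
[20] "1"  (len 1)
[21] "1"  (len 1)
[22] "1"  (len 1)
[23] "000"  (len 3)
[24] "00"  (len 2)
[25] "0"  (len 1)
[26] (halted — word empty)

0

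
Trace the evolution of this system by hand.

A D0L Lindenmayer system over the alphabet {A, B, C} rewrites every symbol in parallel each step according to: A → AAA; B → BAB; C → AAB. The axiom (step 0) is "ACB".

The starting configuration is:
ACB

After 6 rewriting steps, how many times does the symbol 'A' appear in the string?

2091

gen 0: ACB
gen 1: AAAAABBAB
gen 2: AAAAAAAAAAAAAAABABBABAAABAB
gen 3: AAAAAAAAAAAAAAAAAAAAAAAAAAAAAAAAAAAAAAAAAAAAABABAAABABBABAAABABAAAAAAAAABABAAABAB
gen 4: AAAAAAAAAAAAAAAAAAAAAAAAAAAAAAAAAAAAAAAAAAAAAAAAAAAAAAAAAA…ABABAAAAAAAAAAAAAAAAAAAAAAAAAAABABAAABABAAAAAAAAABABAAABAB  (len 243)
gen 5: AAAAAAAAAAAAAAAAAAAAAAAAAAAAAAAAAAAAAAAAAAAAAAAAAAAAAAAAAA…ABABAAAAAAAAAAAAAAAAAAAAAAAAAAABABAAABABAAAAAAAAABABAAABAB  (len 729)
gen 6: AAAAAAAAAAAAAAAAAAAAAAAAAAAAAAAAAAAAAAAAAAAAAAAAAAAAAAAAAA…ABABAAAAAAAAAAAAAAAAAAAAAAAAAAABABAAABABAAAAAAAAABABAAABAB  (len 2187)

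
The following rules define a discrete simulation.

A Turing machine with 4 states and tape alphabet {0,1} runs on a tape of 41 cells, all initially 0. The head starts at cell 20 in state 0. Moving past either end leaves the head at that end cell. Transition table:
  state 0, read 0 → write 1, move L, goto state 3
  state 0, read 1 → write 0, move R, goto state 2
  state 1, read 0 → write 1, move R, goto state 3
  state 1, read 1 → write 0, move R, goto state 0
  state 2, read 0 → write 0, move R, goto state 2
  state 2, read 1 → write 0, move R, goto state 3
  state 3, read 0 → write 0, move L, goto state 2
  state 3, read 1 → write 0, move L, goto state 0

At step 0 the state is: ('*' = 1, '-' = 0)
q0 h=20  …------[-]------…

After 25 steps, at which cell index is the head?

39

[0] q0 h=20  …------[-]------…
[1] q3 h=19  …------[-]*-----…
[2] q2 h=18  …------[-]-*----…
[3] q2 h=19  …------[-]*-----…
[4] q2 h=20  …------[*]------…
[5] q3 h=21  …------[-]------…
[6] q2 h=20  …------[-]------…
[7] q2 h=21  …------[-]------…
[8] q2 h=22  …------[-]------…
[9] q2 h=23  …------[-]------…
[10] q2 h=24  …------[-]------…
[11] q2 h=25  …------[-]------…
[12] q2 h=26  …------[-]------…
[13] q2 h=27  …------[-]------…
[14] q2 h=28  …------[-]------…
[15] q2 h=29  …------[-]------…
[16] q2 h=30  …------[-]------…
[17] q2 h=31  …------[-]------…
[18] q2 h=32  …------[-]------…
[19] q2 h=33  …------[-]------…
[20] q2 h=34  …------[-]------|
[21] q2 h=35  …------[-]-----|
[22] q2 h=36  …------[-]----|
[23] q2 h=37  …------[-]---|
[24] q2 h=38  …------[-]--|
[25] q2 h=39  …------[-]-|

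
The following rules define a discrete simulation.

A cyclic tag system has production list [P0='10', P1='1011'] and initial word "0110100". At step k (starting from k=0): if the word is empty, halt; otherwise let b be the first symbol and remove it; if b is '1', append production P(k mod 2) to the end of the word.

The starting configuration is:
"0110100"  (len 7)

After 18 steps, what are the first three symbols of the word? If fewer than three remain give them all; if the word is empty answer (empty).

[0] "0110100"  (len 7)
[1] "110100"  (len 6)
[2] "101001011"  (len 9)
[3] "0100101110"  (len 10)
[4] "100101110"  (len 9)
[5] "0010111010"  (len 10)
[6] "010111010"  (len 9)
[7] "10111010"  (len 8)
[8] "01110101011"  (len 11)
[9] "1110101011"  (len 10)
[10] "1101010111011"  (len 13)
[11] "10101011101110"  (len 14)
[12] "01010111011101011"  (len 17)
[13] "1010111011101011"  (len 16)
[14] "0101110111010111011"  (len 19)
[15] "101110111010111011"  (len 18)
[16] "011101110101110111011"  (len 21)
[17] "11101110101110111011"  (len 20)
[18] "11011101011101110111011"  (len 23)

110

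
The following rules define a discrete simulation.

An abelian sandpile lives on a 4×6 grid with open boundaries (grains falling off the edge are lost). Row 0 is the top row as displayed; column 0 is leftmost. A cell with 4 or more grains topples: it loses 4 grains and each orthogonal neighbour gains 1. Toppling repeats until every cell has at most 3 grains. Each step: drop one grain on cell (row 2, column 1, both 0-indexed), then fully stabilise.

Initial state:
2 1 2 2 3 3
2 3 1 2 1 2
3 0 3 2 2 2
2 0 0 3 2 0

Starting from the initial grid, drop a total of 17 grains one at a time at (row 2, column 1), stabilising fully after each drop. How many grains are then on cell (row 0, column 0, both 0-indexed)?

0) 2 1 2 2 3 3
2 3 1 2 1 2
3 0 3 2 2 2
2 0 0 3 2 0
1) 2 1 2 2 3 3
2 3 1 2 1 2
3 1 3 2 2 2
2 0 0 3 2 0
2) 2 1 2 2 3 3
2 3 1 2 1 2
3 2 3 2 2 2
2 0 0 3 2 0
3) 2 1 2 2 3 3
2 3 1 2 1 2
3 3 3 2 2 2
2 0 0 3 2 0
4) 3 2 2 2 3 3
0 1 3 2 1 2
1 3 0 3 2 2
3 1 1 3 2 0
5) 3 2 2 2 3 3
0 2 3 2 1 2
2 0 1 3 2 2
3 2 1 3 2 0
6) 3 2 2 2 3 3
0 2 3 2 1 2
2 1 1 3 2 2
3 2 1 3 2 0
7) 3 2 2 2 3 3
0 2 3 2 1 2
2 2 1 3 2 2
3 2 1 3 2 0
8) 3 2 2 2 3 3
0 2 3 2 1 2
2 3 1 3 2 2
3 2 1 3 2 0
9) 3 2 2 2 3 3
0 3 3 2 1 2
3 0 2 3 2 2
3 3 1 3 2 0
10) 3 2 2 2 3 3
0 3 3 2 1 2
3 1 2 3 2 2
3 3 1 3 2 0
11) 3 2 2 2 3 3
0 3 3 2 1 2
3 2 2 3 2 2
3 3 1 3 2 0
12) 3 2 2 2 3 3
0 3 3 2 1 2
3 3 2 3 2 2
3 3 1 3 2 0
13) 3 3 3 3 3 3
2 2 2 0 2 2
2 0 3 2 3 2
1 3 0 1 3 0
14) 3 3 3 3 3 3
2 2 2 0 2 2
2 1 3 2 3 2
1 3 0 1 3 0
15) 3 3 3 3 3 3
2 2 2 0 2 2
2 2 3 2 3 2
1 3 0 1 3 0
16) 3 3 3 3 3 3
2 2 2 0 2 2
2 3 3 2 3 2
1 3 0 1 3 0
17) 3 3 3 3 3 3
2 3 3 0 2 2
3 2 0 3 3 2
2 0 2 1 3 0

3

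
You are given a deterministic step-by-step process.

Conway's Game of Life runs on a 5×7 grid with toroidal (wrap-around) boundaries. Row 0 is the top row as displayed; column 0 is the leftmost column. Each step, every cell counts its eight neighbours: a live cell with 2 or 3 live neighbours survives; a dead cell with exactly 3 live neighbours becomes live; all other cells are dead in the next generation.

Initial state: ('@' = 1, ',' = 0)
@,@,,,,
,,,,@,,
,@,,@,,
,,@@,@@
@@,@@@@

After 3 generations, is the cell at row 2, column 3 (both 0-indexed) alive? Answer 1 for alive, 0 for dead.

1

[0] @,@,,,,
,,,,@,,
,@,,@,,
,,@@,@@
@@,@@@@
[1] @,@,,,,
,@,@,,,
,,@,@,,
,,,,,,,
,,,,,,,
[2] ,@@,,,,
,@,@,,,
,,@@,,,
,,,,,,,
,,,,,,,
[3] ,@@,,,,
,@,@,,,
,,@@,,,
,,,,,,,
,,,,,,,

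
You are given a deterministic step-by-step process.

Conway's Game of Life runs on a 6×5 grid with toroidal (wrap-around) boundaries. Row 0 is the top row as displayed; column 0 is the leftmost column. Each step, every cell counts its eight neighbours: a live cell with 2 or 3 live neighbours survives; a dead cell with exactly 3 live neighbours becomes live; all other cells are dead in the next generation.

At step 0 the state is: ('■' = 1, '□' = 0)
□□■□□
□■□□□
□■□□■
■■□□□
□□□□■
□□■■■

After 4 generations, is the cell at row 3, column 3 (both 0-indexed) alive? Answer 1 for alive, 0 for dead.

1

step 0: □□■□□
□■□□□
□■□□■
■■□□□
□□□□■
□□■■■
step 1: □■■□□
■■■□□
□■■□□
□■□□■
□■■□■
□□■□■
step 2: □□□□□
■□□■□
□□□■□
□□□□□
□■■□■
□□□□□
step 3: □□□□□
□□□□■
□□□□■
□□■■□
□□□□□
□□□□□
step 4: □□□□□
□□□□□
□□□□■
□□□■□
□□□□□
□□□□□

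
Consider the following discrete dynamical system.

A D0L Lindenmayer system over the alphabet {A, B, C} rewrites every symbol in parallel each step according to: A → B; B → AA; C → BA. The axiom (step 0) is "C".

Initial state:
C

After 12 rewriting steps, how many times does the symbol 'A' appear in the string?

gen 0: C
gen 1: BA
gen 2: AAB
gen 3: BBAA
gen 4: AAAABB
gen 5: BBBBAAAA
gen 6: AAAAAAAABBBB
gen 7: BBBBBBBBAAAAAAAA
gen 8: AAAAAAAAAAAAAAAABBBBBBBB
gen 9: BBBBBBBBBBBBBBBBAAAAAAAAAAAAAAAA
gen 10: AAAAAAAAAAAAAAAAAAAAAAAAAAAAAAAABBBBBBBBBBBBBBBB
gen 11: BBBBBBBBBBBBBBBBBBBBBBBBBBBBBBBBAAAAAAAAAAAAAAAAAAAAAAAAAAAAAAAA
gen 12: AAAAAAAAAAAAAAAAAAAAAAAAAAAAAAAAAAAAAAAAAAAAAAAAAAAAAAAAAAAAAAAABBBBBBBBBBBBBBBBBBBBBBBBBBBBBBBB

64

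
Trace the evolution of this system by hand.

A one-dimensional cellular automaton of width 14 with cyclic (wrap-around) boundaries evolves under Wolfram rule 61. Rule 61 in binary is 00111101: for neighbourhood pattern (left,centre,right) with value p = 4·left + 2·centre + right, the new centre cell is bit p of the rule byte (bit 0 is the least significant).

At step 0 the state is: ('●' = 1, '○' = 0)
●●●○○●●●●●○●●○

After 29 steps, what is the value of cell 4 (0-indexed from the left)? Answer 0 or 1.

1

step 0: ●●●○○●●●●●○●●○
step 1: ●○○●○●○○○○●●○●
step 2: ○●○●●●●●●○●○●●
step 3: ●●●●○○○○○●●●●○
step 4: ●○○○●●●●○●○○○●
step 5: ○●●○●○○○●●●●○●
step 6: ●●○●●●●○●○○○●●
step 7: ○○●●○○○●●●●○●○
step 8: ●○●○●●○●○○○●●●
step 9: ○●●●●○●●●●○●○○
step 10: ○●○○○●●○○○●●●●
step 11: ●●●●○●○●●○●○○○
step 12: ●○○○●●●●○●●●●○
step 13: ●●●○●○○○●●○○○●
step 14: ○○○●●●●○●○●●○●
step 15: ●●○●○○○●●●●○●●
step 16: ○○●●●●○●○○○●●○
step 17: ●○●○○○●●●●○●○●
step 18: ○●●●●○●○○○●●●●
step 19: ●●○○○●●●●○●○○○
step 20: ●○●●○●○○○●●●●○
step 21: ●●●○●●●●○●○○○●
step 22: ○○○●●○○○●●●●○●
step 23: ●●○●○●●○●○○○●●
step 24: ○○●●●●○●●●●○●○
step 25: ●○●○○○●●○○○●●●
step 26: ○●●●●○●○●●○●○○
step 27: ○●○○○●●●●○●●●●
step 28: ●●●●○●○○○●●○○○
step 29: ●○○○●●●●○●○●●○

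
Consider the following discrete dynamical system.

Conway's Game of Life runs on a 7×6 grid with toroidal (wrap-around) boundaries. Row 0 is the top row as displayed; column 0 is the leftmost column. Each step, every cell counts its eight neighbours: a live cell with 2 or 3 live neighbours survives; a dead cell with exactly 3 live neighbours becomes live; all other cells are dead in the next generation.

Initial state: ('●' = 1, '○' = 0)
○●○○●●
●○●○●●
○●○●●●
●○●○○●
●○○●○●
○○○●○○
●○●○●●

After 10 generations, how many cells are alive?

step 0: ○●○○●●
●○●○●●
○●○●●●
●○●○○●
●○○●○●
○○○●○○
●○●○●●
step 1: ○○●○○○
○○●○○○
○○○○○○
○○●○○○
●●●●○●
○●●●○○
●●●○○○
step 2: ○○●●○○
○○○○○○
○○○○○○
●○●●○○
●○○○●○
○○○○●●
●○○○○○
step 3: ○○○○○○
○○○○○○
○○○○○○
○●○●○●
●●○○●○
●○○○●○
○○○●●●
step 4: ○○○○●○
○○○○○○
○○○○○○
○●●○●●
○●●●●○
●●○○○○
○○○●●●
step 5: ○○○●●●
○○○○○○
○○○○○○
●●○○●●
○○○○●○
●●○○○○
●○○●●●
step 6: ●○○●○○
○○○○●○
●○○○○●
●○○○●●
○○○○●○
●●○●○○
○●●●○○
step 7: ○●○●●○
●○○○●○
●○○○○○
●○○○●○
○●○●●○
●●○●●○
○○○●●○
step 8: ○○●○○○
●●○●●○
●●○○○○
●●○●●○
○●○○○○
●●○○○○
●●○○○○
step 9: ○○●●○●
●○○●○●
○○○○○○
○○○○○●
○○○○○●
○○●○○○
●○●○○○
step 10: ○○●●○●
●○●●○●
●○○○●●
○○○○○○
○○○○○○
○●○○○○
○○●○○○

12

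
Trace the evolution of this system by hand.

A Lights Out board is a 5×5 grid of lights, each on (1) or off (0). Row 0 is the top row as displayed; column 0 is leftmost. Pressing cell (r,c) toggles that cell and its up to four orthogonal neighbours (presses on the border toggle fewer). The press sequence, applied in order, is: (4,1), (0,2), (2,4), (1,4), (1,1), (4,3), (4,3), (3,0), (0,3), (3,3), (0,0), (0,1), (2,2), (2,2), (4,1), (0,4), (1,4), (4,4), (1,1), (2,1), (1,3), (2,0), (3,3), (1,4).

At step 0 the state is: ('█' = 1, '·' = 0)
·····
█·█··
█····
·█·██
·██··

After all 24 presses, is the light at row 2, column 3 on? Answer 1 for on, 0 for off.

gen 0: ·····
█·█··
█····
·█·██
·██··
gen 1: ·····
█·█··
█····
···██
█····
gen 2: ·███·
█····
█····
···██
█····
gen 3: ·███·
█···█
█··██
···█·
█····
gen 4: ·████
█··█·
█··█·
···█·
█····
gen 5: ··███
·███·
██·█·
···█·
█····
gen 6: ··███
·███·
██·█·
·····
█·███
gen 7: ··███
·███·
██·█·
···█·
█····
gen 8: ··███
·███·
·█·█·
██·█·
·····
gen 9: ·····
·██··
·█·█·
██·█·
·····
gen 10: ·····
·██··
·█···
███·█
···█·
gen 11: ██···
███··
·█···
███·█
···█·
gen 12: ··█··
█·█··
·█···
███·█
···█·
gen 13: ··█··
█····
··██·
██··█
···█·
gen 14: ··█··
█·█··
·█···
███·█
···█·
gen 15: ··█··
█·█··
·█···
█·█·█
████·
gen 16: ··███
█·█·█
·█···
█·█·█
████·
gen 17: ··██·
█·██·
·█··█
█·█·█
████·
gen 18: ··██·
█·██·
·█··█
█·█··
███·█
gen 19: ·███·
·█·█·
····█
█·█··
███·█
gen 20: ·███·
···█·
███·█
███··
███·█
gen 21: ·██··
··█·█
█████
███··
███·█
gen 22: ·██··
█·█·█
··███
·██··
███·█
gen 23: ·██··
█·█·█
··█·█
·█·██
█████
gen 24: ·██·█
█·██·
··█··
·█·██
█████

0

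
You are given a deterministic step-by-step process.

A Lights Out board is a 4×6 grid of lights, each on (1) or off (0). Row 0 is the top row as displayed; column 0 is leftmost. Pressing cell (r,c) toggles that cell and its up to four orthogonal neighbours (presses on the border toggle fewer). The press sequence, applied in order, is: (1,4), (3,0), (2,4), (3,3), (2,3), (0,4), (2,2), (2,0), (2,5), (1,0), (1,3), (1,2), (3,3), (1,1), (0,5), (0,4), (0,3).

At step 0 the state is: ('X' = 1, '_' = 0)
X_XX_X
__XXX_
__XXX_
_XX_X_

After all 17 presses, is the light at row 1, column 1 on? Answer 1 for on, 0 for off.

[0] X_XX_X
__XXX_
__XXX_
_XX_X_
[1] X_XXXX
__X__X
__XX__
_XX_X_
[2] X_XXXX
__X__X
X_XX__
X_X_X_
[3] X_XXXX
__X_XX
X_X_XX
X_X___
[4] X_XXXX
__X_XX
X_XXXX
X__XX_
[5] X_XXXX
__XXXX
X____X
X___X_
[6] X_X___
__XX_X
X____X
X___X_
[7] X_X___
___X_X
XXXX_X
X_X_X_
[8] X_X___
X__X_X
__XX_X
__X_X_
[9] X_X___
X__X__
__XXX_
__X_XX
[10] __X___
_X_X__
X_XXX_
__X_XX
[11] __XX__
_XX_X_
X_X_X_
__X_XX
[12] ___X__
___XX_
X___X_
__X_XX
[13] ___X__
___XX_
X__XX_
___X_X
[14] _X_X__
XXXXX_
XX_XX_
___X_X
[15] _X_XXX
XXXXXX
XX_XX_
___X_X
[16] _X____
XXXX_X
XX_XX_
___X_X
[17] _XXXX_
XXX__X
XX_XX_
___X_X

1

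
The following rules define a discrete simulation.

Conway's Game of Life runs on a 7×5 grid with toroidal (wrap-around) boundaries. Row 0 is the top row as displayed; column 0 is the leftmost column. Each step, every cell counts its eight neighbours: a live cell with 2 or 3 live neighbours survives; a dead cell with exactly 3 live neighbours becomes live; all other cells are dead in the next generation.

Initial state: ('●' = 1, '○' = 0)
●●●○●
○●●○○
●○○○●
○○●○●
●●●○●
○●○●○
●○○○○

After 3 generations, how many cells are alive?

t=0: ●●●○●
○●●○○
●○○○●
○○●○●
●●●○●
○●○●○
●○○○○
t=1: ○○●●●
○○●○○
●○●○●
○○●○○
○○○○●
○○○●○
○○○●○
t=2: ○○●○●
●○●○○
○○●○○
●●○○●
○○○●○
○○○●●
○○○○○
t=3: ○●○●○
○○●○○
○○●●●
●●●●●
○○●●○
○○○●●
○○○○●

16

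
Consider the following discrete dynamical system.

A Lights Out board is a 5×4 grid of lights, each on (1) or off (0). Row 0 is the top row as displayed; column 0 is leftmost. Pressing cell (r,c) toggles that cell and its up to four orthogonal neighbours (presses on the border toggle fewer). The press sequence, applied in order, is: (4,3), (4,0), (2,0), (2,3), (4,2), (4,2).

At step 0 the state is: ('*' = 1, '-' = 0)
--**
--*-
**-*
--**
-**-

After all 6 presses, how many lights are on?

k=0  --**
--*-
**-*
--**
-**-
k=1  --**
--*-
**-*
--*-
-*-*
k=2  --**
--*-
**-*
*-*-
*--*
k=3  --**
*-*-
---*
--*-
*--*
k=4  --**
*-**
--*-
--**
*--*
k=5  --**
*-**
--*-
---*
***-
k=6  --**
*-**
--*-
--**
*--*

10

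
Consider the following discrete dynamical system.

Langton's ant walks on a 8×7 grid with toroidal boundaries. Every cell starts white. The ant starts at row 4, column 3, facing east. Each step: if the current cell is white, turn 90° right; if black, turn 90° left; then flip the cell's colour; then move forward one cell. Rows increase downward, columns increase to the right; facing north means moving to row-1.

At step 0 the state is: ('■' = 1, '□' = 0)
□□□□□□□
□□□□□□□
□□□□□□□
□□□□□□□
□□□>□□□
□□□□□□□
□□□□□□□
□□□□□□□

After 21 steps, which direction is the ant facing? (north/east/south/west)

north

t=0: □□□□□□□
□□□□□□□
□□□□□□□
□□□□□□□
□□□>□□□
□□□□□□□
□□□□□□□
□□□□□□□
t=1: □□□□□□□
□□□□□□□
□□□□□□□
□□□□□□□
□□□■□□□
□□□v□□□
□□□□□□□
□□□□□□□
t=2: □□□□□□□
□□□□□□□
□□□□□□□
□□□□□□□
□□□■□□□
□□<■□□□
□□□□□□□
□□□□□□□
t=3: □□□□□□□
□□□□□□□
□□□□□□□
□□□□□□□
□□^■□□□
□□■■□□□
□□□□□□□
□□□□□□□
t=4: □□□□□□□
□□□□□□□
□□□□□□□
□□□□□□□
□□■>□□□
□□■■□□□
□□□□□□□
□□□□□□□
t=5: □□□□□□□
□□□□□□□
□□□□□□□
□□□^□□□
□□■□□□□
□□■■□□□
□□□□□□□
□□□□□□□
t=6: □□□□□□□
□□□□□□□
□□□□□□□
□□□■>□□
□□■□□□□
□□■■□□□
□□□□□□□
□□□□□□□
t=7: □□□□□□□
□□□□□□□
□□□□□□□
□□□■■□□
□□■□v□□
□□■■□□□
□□□□□□□
□□□□□□□
t=8: □□□□□□□
□□□□□□□
□□□□□□□
□□□■■□□
□□■<■□□
□□■■□□□
□□□□□□□
□□□□□□□
t=9: □□□□□□□
□□□□□□□
□□□□□□□
□□□^■□□
□□■■■□□
□□■■□□□
□□□□□□□
□□□□□□□
t=10: □□□□□□□
□□□□□□□
□□□□□□□
□□<□■□□
□□■■■□□
□□■■□□□
□□□□□□□
□□□□□□□
t=11: □□□□□□□
□□□□□□□
□□^□□□□
□□■□■□□
□□■■■□□
□□■■□□□
□□□□□□□
□□□□□□□
t=12: □□□□□□□
□□□□□□□
□□■>□□□
□□■□■□□
□□■■■□□
□□■■□□□
□□□□□□□
□□□□□□□
t=13: □□□□□□□
□□□□□□□
□□■■□□□
□□■v■□□
□□■■■□□
□□■■□□□
□□□□□□□
□□□□□□□
t=14: □□□□□□□
□□□□□□□
□□■■□□□
□□<■■□□
□□■■■□□
□□■■□□□
□□□□□□□
□□□□□□□
t=15: □□□□□□□
□□□□□□□
□□■■□□□
□□□■■□□
□□v■■□□
□□■■□□□
□□□□□□□
□□□□□□□
t=16: □□□□□□□
□□□□□□□
□□■■□□□
□□□■■□□
□□□>■□□
□□■■□□□
□□□□□□□
□□□□□□□
t=17: □□□□□□□
□□□□□□□
□□■■□□□
□□□^■□□
□□□□■□□
□□■■□□□
□□□□□□□
□□□□□□□
t=18: □□□□□□□
□□□□□□□
□□■■□□□
□□<□■□□
□□□□■□□
□□■■□□□
□□□□□□□
□□□□□□□
t=19: □□□□□□□
□□□□□□□
□□^■□□□
□□■□■□□
□□□□■□□
□□■■□□□
□□□□□□□
□□□□□□□
t=20: □□□□□□□
□□□□□□□
□<□■□□□
□□■□■□□
□□□□■□□
□□■■□□□
□□□□□□□
□□□□□□□
t=21: □□□□□□□
□^□□□□□
□■□■□□□
□□■□■□□
□□□□■□□
□□■■□□□
□□□□□□□
□□□□□□□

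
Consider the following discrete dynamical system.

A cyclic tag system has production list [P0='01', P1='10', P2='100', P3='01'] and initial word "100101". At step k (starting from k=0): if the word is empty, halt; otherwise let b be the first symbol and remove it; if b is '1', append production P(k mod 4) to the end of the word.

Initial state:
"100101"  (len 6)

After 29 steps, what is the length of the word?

7

k=0  "100101"  (len 6)
k=1  "0010101"  (len 7)
k=2  "010101"  (len 6)
k=3  "10101"  (len 5)
k=4  "010101"  (len 6)
k=5  "10101"  (len 5)
k=6  "010110"  (len 6)
k=7  "10110"  (len 5)
k=8  "011001"  (len 6)
k=9  "11001"  (len 5)
k=10  "100110"  (len 6)
k=11  "00110100"  (len 8)
k=12  "0110100"  (len 7)
k=13  "110100"  (len 6)
k=14  "1010010"  (len 7)
k=15  "010010100"  (len 9)
k=16  "10010100"  (len 8)
k=17  "001010001"  (len 9)
k=18  "01010001"  (len 8)
k=19  "1010001"  (len 7)
k=20  "01000101"  (len 8)
k=21  "1000101"  (len 7)
k=22  "00010110"  (len 8)
k=23  "0010110"  (len 7)
k=24  "010110"  (len 6)
k=25  "10110"  (len 5)
k=26  "011010"  (len 6)
k=27  "11010"  (len 5)
k=28  "101001"  (len 6)
k=29  "0100101"  (len 7)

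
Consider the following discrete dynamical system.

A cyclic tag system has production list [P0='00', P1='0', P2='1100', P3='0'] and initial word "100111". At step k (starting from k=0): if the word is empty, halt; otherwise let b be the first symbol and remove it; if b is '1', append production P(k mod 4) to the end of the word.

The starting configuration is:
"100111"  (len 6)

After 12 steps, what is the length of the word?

k=0  "100111"  (len 6)
k=1  "0011100"  (len 7)
k=2  "011100"  (len 6)
k=3  "11100"  (len 5)
k=4  "11000"  (len 5)
k=5  "100000"  (len 6)
k=6  "000000"  (len 6)
k=7  "00000"  (len 5)
k=8  "0000"  (len 4)
k=9  "000"  (len 3)
k=10  "00"  (len 2)
k=11  "0"  (len 1)
k=12  (halted — word empty)

0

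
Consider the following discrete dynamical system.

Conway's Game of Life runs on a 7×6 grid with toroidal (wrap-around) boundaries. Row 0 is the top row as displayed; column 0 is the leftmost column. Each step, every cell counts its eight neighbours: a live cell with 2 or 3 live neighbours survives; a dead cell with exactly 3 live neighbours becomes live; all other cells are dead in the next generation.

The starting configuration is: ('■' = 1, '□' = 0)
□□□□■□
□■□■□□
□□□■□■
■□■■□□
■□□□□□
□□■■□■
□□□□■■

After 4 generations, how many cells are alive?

step 0: □□□□■□
□■□■□□
□□□■□■
■□■■□□
■□□□□□
□□■■□■
□□□□■■
step 1: □□□■■■
□□■■□□
■■□■□□
■■■■■■
■□□□■■
■□□■□■
□□□□□■
step 2: □□■■□■
■■□□□■
□□□□□□
□□□□□□
□□□□□□
□□□□□□
□□□■□□
step 3: □■■■□■
■■■□■■
■□□□□□
□□□□□□
□□□□□□
□□□□□□
□□■■■□
step 4: □□□□□□
□□□□■□
■□□□□□
□□□□□□
□□□□□□
□□□■□□
□■□□■□

5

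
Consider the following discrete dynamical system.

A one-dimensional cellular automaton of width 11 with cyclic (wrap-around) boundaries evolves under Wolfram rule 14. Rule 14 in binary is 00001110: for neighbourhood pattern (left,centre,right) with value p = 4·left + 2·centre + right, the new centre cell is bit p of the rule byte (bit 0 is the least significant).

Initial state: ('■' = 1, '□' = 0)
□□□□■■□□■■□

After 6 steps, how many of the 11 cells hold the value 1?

0) □□□□■■□□■■□
1) □□□■■□□■■□□
2) □□■■□□■■□□□
3) □■■□□■■□□□□
4) ■■□□■■□□□□□
5) ■□□■■□□□□□■
6) □□■■□□□□□■■

4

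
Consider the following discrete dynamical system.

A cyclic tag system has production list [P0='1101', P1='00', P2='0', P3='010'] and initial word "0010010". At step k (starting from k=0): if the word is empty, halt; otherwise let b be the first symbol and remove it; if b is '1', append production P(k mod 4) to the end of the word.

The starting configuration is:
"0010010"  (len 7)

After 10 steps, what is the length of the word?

0

k=0  "0010010"  (len 7)
k=1  "010010"  (len 6)
k=2  "10010"  (len 5)
k=3  "00100"  (len 5)
k=4  "0100"  (len 4)
k=5  "100"  (len 3)
k=6  "0000"  (len 4)
k=7  "000"  (len 3)
k=8  "00"  (len 2)
k=9  "0"  (len 1)
k=10  (halted — word empty)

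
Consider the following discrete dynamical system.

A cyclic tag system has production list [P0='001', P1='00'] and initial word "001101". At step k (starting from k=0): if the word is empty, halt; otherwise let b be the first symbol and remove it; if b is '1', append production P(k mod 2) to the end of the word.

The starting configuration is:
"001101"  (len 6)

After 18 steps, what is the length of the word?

0) "001101"  (len 6)
1) "01101"  (len 5)
2) "1101"  (len 4)
3) "101001"  (len 6)
4) "0100100"  (len 7)
5) "100100"  (len 6)
6) "0010000"  (len 7)
7) "010000"  (len 6)
8) "10000"  (len 5)
9) "0000001"  (len 7)
10) "000001"  (len 6)
11) "00001"  (len 5)
12) "0001"  (len 4)
13) "001"  (len 3)
14) "01"  (len 2)
15) "1"  (len 1)
16) "00"  (len 2)
17) "0"  (len 1)
18) (halted — word empty)

0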